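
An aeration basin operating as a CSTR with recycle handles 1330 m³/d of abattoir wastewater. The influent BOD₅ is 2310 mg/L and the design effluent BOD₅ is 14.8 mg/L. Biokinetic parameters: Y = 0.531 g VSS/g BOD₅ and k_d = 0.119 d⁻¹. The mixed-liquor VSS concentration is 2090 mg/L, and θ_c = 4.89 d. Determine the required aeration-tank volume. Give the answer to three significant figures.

V ≈ 2400 m³

From the SRT design equation V = Y Q (S₀−S) θ_c / [X (1 + k_d θ_c)] = 0.531 × 1330 × (2310 − 14.8) × 4.89 / [2090 × (1 + 0.119 × 4.89)] = 7.93×10^6 / 3306 = 2397 m³.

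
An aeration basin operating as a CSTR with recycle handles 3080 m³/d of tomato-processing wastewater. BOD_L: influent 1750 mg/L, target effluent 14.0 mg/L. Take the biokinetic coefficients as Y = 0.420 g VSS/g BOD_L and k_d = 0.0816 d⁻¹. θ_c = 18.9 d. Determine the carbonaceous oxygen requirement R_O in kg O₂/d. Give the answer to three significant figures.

The observed yield is Y_obs = Y/(1 + k_d·θ_c) = 0.420 / (1 + 0.0816 × 18.9) = 0.420 / 2.542 = 0.1652 g VSS per g BOD_L removed.
Q·(S₀ − S) = 3080 × (1750 − 14.0) × 10⁻³ = 5347 kg/d removed.
Net sludge production P_X = 0.1652 × 5347 = 883.4 kg VSS/d.
R_O = Q·(S₀ − S) − 1.42·P_X = 5347 − 1.42 × 883.4 = 4093 kg O₂/d.

R_O ≈ 4090 kg O₂/d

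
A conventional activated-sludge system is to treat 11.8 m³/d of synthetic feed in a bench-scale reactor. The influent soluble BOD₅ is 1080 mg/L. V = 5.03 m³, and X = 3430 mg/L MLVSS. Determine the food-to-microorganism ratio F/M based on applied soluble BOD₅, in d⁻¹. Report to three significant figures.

F/M = applied load / biomass = Q·S₀/(V·X) = 11.8 × 1080 / (5.030 × 3430) = 0.7387 d⁻¹.

F/M ≈ 0.739 d⁻¹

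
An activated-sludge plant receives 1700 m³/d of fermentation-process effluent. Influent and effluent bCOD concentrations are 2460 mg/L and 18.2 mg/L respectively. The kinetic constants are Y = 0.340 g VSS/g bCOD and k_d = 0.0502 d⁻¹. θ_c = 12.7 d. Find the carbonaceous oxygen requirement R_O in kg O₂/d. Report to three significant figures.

Observed yield with endogenous decay: Y_obs = Y / (1 + k_d·θ_c) = 0.340 / (1 + 0.0502 × 12.7) = 0.340 / 1.638 = 0.2076 g VSS/g bCOD.
ΔS = 2460 − 18.2 = 2442 mg/L, so the substrate removal rate is 1700 × 2442/1000 = 4151 kg bCOD/d.
Biomass synthesised: P_X = Y_obs × 4151 = 861.9 kg VSS/d.
Carbonaceous O₂ demand = substrate oxidised − cell-mass equivalent = 4151 − 1.42 × 861.9 = 2927 kg O₂/d.

R_O ≈ 2930 kg O₂/d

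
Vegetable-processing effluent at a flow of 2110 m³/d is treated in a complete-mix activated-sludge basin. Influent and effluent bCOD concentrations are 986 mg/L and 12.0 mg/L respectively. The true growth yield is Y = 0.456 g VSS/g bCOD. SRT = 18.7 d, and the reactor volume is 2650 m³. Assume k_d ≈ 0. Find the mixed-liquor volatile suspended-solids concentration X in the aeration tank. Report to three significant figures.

X ≈ 6610 mg/L

From V·X = Y·Q·(S₀ − S)·θ_c (decay neglected): X = 0.456 × 2110 × (986 − 12.0) × 18.7 / 2650 = 6613 mg/L.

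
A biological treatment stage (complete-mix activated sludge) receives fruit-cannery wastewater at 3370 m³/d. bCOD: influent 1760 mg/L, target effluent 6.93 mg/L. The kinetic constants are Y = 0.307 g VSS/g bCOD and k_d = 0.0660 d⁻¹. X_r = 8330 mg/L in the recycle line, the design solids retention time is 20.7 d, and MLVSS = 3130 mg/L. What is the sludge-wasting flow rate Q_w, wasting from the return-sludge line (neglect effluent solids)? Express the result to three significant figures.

Steady-state biomass mass balance: V·X·(1 + k_d·θ_c) = Y·Q·(S₀ − S)·θ_c, so V = 0.307 × 3370 × (1760 − 6.93) × 20.7 / [3130 × (1 + 0.0660 × 20.7)] = 3.75×10^7 / 7406 = 5069 m³.
θ_c = V·X/(Q_w·X_r) when wasting from the recycle, so Q_w = V·X/(θ_c·X_r) = 5069 × 3130 / (20.7 × 8330) = 92.02 m³/d.

Q_w ≈ 92.0 m³/d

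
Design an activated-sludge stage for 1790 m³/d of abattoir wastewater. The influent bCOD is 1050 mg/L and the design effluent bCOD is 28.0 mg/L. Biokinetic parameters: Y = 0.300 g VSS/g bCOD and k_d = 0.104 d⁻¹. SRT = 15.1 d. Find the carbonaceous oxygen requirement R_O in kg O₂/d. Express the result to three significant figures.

R_O ≈ 1530 kg O₂/d

The observed yield is Y_obs = Y/(1 + k_d·θ_c) = 0.300 / (1 + 0.104 × 15.1) = 0.300 / 2.570 = 0.1167 g VSS per g bCOD removed.
Q·(S₀ − S) = 1790 × (1050 − 28.0) × 10⁻³ = 1829 kg/d removed.
Biomass synthesised: P_X = Y_obs × 1829 = 213.5 kg VSS/d.
R_O = Q·(S₀ − S) − 1.42·P_X = 1829 − 1.42 × 213.5 = 1526 kg O₂/d.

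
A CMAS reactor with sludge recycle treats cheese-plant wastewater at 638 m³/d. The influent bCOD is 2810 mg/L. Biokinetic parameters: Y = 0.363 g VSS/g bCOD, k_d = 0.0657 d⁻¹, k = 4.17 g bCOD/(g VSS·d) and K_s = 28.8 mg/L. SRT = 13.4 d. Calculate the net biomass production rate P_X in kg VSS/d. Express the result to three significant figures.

From the Monod/SRT balance for a CMAS, S = K_s·(1+k_d θ_c)/[θ_c·(Y k − k_d) − 1] = 28.8 × (1 + 0.0657 × 13.4) / [13.4 × (0.363 × 4.17 − 0.0657) − 1] = 54.15 / 18.40 = 2.943 mg/L.
Observed yield with endogenous decay: Y_obs = Y / (1 + k_d·θ_c) = 0.363 / (1 + 0.0657 × 13.4) = 0.363 / 1.880 = 0.1930 g VSS/g bCOD.
Mass of bCOD removed per day: Q(S₀ − S) = 638 × 2807 g/m³ = 1791 kg/d.
So the net sludge growth is P_X = 0.1930 × 1791 = 345.7 kg VSS/d.

P_X ≈ 346 kg VSS/d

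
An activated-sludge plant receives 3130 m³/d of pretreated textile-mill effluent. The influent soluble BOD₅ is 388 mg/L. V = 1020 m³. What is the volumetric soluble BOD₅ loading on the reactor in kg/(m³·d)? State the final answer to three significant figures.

L_v = Q S₀ / V = 3130 × 388 × 10⁻³ / 1020 = 1.191 kg/(m³·d).

L_v ≈ 1.19 kg soluble BOD₅/(m³·d)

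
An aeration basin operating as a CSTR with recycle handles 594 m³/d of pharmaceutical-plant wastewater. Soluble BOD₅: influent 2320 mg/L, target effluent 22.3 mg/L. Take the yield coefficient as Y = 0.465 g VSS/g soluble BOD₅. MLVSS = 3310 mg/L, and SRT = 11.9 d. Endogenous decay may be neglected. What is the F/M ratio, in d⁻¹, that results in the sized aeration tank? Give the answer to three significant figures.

V·X = Y·Q·ΔS·θ_c gives V = 0.465 × 594 × (2320 − 22.3) × 11.9 / 3310 = 2282 m³.
Food-to-microorganism ratio F/M = Q S₀ / (V X) = 594 × 2320 / (2282 × 3310) = 0.1825 d⁻¹.

F/M ≈ 0.182 d⁻¹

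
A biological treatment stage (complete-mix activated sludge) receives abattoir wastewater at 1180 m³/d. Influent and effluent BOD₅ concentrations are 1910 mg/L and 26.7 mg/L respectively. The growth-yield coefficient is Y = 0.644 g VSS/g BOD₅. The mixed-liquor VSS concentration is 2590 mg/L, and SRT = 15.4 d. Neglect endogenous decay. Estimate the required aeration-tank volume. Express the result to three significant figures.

V ≈ 8510 m³

V·X = Y·Q·ΔS·θ_c gives V = 0.644 × 1180 × (1910 − 26.7) × 15.4 / 2590 = 8510 m³.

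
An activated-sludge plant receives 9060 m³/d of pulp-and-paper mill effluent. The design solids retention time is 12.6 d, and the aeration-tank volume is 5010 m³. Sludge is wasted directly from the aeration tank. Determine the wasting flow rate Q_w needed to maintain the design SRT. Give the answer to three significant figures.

Q_w ≈ 398 m³/d

For wasting at MLVSS concentration, Q_w = V/θ_c = 5010/12.6 = 397.6 m³/d.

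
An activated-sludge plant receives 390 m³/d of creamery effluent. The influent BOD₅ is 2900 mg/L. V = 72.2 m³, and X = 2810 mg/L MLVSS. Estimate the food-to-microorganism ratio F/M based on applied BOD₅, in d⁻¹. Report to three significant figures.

F/M = Q·S₀ / (V·X) = 390 × 2900 / (72.20 × 2810) = 5.575 g BOD₅·(g VSS·d)⁻¹.

F/M ≈ 5.57 d⁻¹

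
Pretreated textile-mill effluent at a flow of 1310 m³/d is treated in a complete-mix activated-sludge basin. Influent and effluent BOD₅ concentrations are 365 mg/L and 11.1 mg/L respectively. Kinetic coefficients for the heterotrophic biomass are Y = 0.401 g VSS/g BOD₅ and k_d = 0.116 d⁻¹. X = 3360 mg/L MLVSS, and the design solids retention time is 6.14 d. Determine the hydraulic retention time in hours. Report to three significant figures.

τ ≈ 3.63 h

Steady-state biomass mass balance: V·X·(1 + k_d·θ_c) = Y·Q·(S₀ − S)·θ_c, so V = 0.401 × 1310 × (365 − 11.1) × 6.14 / [3360 × (1 + 0.116 × 6.14)] = 1.14×10^6 / 5753 = 198.4 m³.
τ = V/Q = 198.4/1310 = 0.1515 d, or 3.635 h.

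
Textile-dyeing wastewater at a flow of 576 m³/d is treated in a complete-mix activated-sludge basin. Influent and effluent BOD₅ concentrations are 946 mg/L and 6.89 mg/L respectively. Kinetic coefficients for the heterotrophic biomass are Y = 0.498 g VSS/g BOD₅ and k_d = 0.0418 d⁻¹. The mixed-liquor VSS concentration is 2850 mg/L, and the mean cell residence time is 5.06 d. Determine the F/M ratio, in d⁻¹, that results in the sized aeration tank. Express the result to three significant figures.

F/M ≈ 0.484 d⁻¹

From the SRT design equation V = Y Q (S₀−S) θ_c / [X (1 + k_d θ_c)] = 0.498 × 576 × (946 − 6.89) × 5.06 / [2850 × (1 + 0.0418 × 5.06)] = 1.36×10^6 / 3453 = 394.8 m³.
Food-to-microorganism ratio F/M = Q S₀ / (V X) = 576 × 946 / (394.8 × 2850) = 0.4843 d⁻¹.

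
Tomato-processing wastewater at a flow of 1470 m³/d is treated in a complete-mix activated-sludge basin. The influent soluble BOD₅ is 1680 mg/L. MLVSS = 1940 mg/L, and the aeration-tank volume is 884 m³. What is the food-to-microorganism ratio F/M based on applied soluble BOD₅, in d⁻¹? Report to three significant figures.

F/M = Q·S₀ / (V·X) = 1470 × 1680 / (884.0 × 1940) = 1.440 g soluble BOD₅·(g VSS·d)⁻¹.

F/M ≈ 1.44 d⁻¹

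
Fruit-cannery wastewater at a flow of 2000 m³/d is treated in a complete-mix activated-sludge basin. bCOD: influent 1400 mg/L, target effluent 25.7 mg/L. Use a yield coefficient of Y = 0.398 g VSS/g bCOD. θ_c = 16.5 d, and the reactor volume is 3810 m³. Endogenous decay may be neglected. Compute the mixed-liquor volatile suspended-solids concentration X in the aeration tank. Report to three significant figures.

X ≈ 4740 mg/L

From V·X = Y·Q·(S₀ − S)·θ_c (decay neglected): X = 0.398 × 2000 × (1400 − 25.7) × 16.5 / 3810 = 4738 mg/L.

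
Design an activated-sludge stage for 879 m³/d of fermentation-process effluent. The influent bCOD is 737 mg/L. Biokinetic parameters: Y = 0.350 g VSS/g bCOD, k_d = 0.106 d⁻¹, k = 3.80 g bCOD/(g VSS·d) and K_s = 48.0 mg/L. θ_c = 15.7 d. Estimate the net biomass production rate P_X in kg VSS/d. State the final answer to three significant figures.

From the Monod/SRT balance for a CMAS, S = K_s·(1+k_d θ_c)/[θ_c·(Y k − k_d) − 1] = 48.0 × (1 + 0.106 × 15.7) / [15.7 × (0.350 × 3.80 − 0.106) − 1] = 127.9 / 18.22 = 7.020 mg/L.
Correct the yield for decay: Y_obs = Y/(1 + k_d θ_c) = 0.350 / (1 + 0.106 × 15.7) = 0.350 / 2.664 = 0.1314.
Mass of bCOD removed per day: Q(S₀ − S) = 879 × 730.0 g/m³ = 641.7 kg/d.
P_X = Y_obs · Q(S₀ − S) = 0.1314 × 641.7 = 84.29 kg VSS/d.

P_X ≈ 84.3 kg VSS/d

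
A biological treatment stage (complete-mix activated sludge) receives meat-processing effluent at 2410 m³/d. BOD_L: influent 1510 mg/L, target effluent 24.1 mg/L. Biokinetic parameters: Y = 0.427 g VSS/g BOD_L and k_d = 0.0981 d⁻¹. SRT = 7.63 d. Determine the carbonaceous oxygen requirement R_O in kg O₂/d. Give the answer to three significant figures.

Observed yield with endogenous decay: Y_obs = Y / (1 + k_d·θ_c) = 0.427 / (1 + 0.0981 × 7.63) = 0.427 / 1.749 = 0.2442 g VSS/g BOD_L.
Substrate removed = Q·(S₀ − S) = 2410 m³/d × (1510 − 24.1) g/m³ = 3.58×10^6 g/d = 3581 kg/d.
P_X = Y_obs·Q·(S₀ − S) = 0.2442 × 3581 = 874.5 kg VSS/d.
R_O = Q·(S₀ − S) − 1.42·P_X = 3581 − 1.42 × 874.5 = 2339 kg O₂/d.

R_O ≈ 2340 kg O₂/d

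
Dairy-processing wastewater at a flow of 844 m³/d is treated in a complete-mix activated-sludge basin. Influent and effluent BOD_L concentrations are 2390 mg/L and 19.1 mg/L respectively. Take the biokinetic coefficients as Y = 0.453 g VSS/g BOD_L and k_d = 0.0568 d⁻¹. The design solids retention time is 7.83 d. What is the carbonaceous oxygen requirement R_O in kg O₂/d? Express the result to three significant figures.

Correct the yield for decay: Y_obs = Y/(1 + k_d θ_c) = 0.453 / (1 + 0.0568 × 7.83) = 0.453 / 1.445 = 0.3136.
Substrate removed = Q·(S₀ − S) = 844 m³/d × (2390 − 19.1) g/m³ = 2×10^6 g/d = 2001 kg/d.
Biomass synthesised: P_X = Y_obs × 2001 = 627.4 kg VSS/d.
Carbonaceous O₂ demand = substrate oxidised − cell-mass equivalent = 2001 − 1.42 × 627.4 = 1110 kg O₂/d.

R_O ≈ 1110 kg O₂/d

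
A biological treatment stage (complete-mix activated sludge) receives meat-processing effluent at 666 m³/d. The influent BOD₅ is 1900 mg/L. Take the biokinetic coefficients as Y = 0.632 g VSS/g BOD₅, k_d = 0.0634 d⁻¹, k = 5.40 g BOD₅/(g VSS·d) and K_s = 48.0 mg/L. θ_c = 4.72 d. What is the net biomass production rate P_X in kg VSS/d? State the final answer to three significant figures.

P_X ≈ 614 kg VSS/d

From the Monod/SRT balance for a CMAS, S = K_s·(1+k_d θ_c)/[θ_c·(Y k − k_d) − 1] = 48.0 × (1 + 0.0634 × 4.72) / [4.72 × (0.632 × 5.40 − 0.0634) − 1] = 62.36 / 14.81 = 4.211 mg/L.
The observed yield is Y_obs = Y/(1 + k_d·θ_c) = 0.632 / (1 + 0.0634 × 4.72) = 0.632 / 1.299 = 0.4864 g VSS per g BOD₅ removed.
Mass of BOD₅ removed per day: Q(S₀ − S) = 666 × 1896 g/m³ = 1263 kg/d.
So the net sludge growth is P_X = 0.4864 × 1263 = 614.2 kg VSS/d.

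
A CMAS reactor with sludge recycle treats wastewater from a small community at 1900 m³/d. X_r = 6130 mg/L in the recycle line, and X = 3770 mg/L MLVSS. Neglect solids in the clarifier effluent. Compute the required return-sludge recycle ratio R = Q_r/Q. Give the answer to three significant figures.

Mass balance around the secondary clarifier (neglecting effluent solids): R = X / (X_r − X) = 3770 / (6130 − 3770) = 1.597.

R ≈ 1.60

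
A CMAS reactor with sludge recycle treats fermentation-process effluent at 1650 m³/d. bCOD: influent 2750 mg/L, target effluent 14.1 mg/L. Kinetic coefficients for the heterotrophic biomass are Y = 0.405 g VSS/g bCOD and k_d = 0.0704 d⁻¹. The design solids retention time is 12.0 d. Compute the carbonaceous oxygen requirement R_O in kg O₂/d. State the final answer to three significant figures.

Y_obs = Y / (1 + k_d θ_c) = 0.405 / (1 + 0.0704 × 12.0) = 0.405 / 1.845 = 0.2195.
Mass of bCOD removed per day: Q(S₀ − S) = 1650 × 2736 g/m³ = 4514 kg/d.
Net sludge production P_X = 0.2195 × 4514 = 991.0 kg VSS/d.
Carbonaceous O₂ demand = substrate oxidised − cell-mass equivalent = 4514 − 1.42 × 991.0 = 3107 kg O₂/d.

R_O ≈ 3110 kg O₂/d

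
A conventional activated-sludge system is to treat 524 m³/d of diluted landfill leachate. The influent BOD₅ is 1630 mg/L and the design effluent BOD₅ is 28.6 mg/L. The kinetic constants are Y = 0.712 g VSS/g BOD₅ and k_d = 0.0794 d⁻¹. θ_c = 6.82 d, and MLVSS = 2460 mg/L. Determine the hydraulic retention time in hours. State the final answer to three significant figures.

τ ≈ 49.2 h

From the SRT design equation V = Y Q (S₀−S) θ_c / [X (1 + k_d θ_c)] = 0.712 × 524 × (1630 − 28.6) × 6.82 / [2460 × (1 + 0.0794 × 6.82)] = 4.07×10^6 / 3792 = 1075 m³.
τ = V/Q = 1075/524 = 2.051 d, or 49.21 h.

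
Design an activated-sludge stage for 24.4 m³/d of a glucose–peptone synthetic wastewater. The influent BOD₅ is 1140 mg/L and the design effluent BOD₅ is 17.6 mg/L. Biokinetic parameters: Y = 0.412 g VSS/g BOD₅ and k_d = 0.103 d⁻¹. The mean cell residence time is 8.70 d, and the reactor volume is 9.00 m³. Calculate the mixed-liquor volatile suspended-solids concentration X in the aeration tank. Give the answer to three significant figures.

X ≈ 5750 mg/L

Solving the biomass balance for X: X = Y Q (S₀−S) θ_c / [V (1+k_d θ_c)] = 0.412 × 24.4 × (1140 − 17.6) × 8.70 / [9.00 × (1 + 0.103 × 8.70)] = 5752 mg/L.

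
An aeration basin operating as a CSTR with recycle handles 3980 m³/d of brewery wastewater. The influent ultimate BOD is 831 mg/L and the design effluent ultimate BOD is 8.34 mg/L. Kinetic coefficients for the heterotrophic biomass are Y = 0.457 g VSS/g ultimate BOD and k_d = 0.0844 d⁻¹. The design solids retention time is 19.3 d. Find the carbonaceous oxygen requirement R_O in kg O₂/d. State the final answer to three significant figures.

The observed yield is Y_obs = Y/(1 + k_d·θ_c) = 0.457 / (1 + 0.0844 × 19.3) = 0.457 / 2.629 = 0.1738 g VSS per g ultimate BOD removed.
Substrate removed = Q·(S₀ − S) = 3980 m³/d × (831 − 8.34) g/m³ = 3.27×10^6 g/d = 3274 kg/d.
P_X = Y_obs·Q·(S₀ − S) = 0.1738 × 3274 = 569.2 kg VSS/d.
R_O = Q·ΔS − 1.42 P_X = 3274 − 808.2 = 2466 kg O₂/d.

R_O ≈ 2470 kg O₂/d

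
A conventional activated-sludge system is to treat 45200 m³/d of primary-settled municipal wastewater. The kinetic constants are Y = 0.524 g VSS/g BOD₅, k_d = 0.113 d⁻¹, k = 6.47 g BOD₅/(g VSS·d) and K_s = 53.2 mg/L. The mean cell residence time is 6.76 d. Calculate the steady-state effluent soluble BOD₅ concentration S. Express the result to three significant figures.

S ≈ 4.44 mg/L

For a completely mixed reactor with recycle the Lawrence–McCarty relation gives S = K_s·(1 + k_d·θ_c) / [θ_c·(Y·k − k_d) − 1] = 53.2 × (1 + 0.113 × 6.76) / [6.76 × (0.524 × 6.47 − 0.113) − 1] = 93.84 / 21.15 = 4.436 mg/L.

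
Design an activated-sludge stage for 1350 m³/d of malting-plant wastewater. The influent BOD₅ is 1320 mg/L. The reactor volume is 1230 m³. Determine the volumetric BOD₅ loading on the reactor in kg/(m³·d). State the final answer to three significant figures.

L_v ≈ 1.45 kg BOD₅/(m³·d)

Volumetric loading L_v = Q·S₀ / V = 1350 × 1320 g/m³ / 1230 m³ = 1449 g/(m³·d) = 1.449 kg BOD₅/(m³·d).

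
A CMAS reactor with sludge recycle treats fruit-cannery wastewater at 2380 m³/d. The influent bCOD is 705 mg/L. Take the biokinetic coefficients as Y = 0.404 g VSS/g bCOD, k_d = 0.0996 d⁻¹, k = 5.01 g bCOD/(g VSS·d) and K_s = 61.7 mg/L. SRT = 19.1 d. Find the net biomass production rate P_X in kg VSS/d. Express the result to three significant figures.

Effluent substrate depends only on kinetics and SRT: S = K_s(1 + k_d θ_c) / [θ_c(Yk − k_d) − 1] = 61.7 × (1 + 0.0996 × 19.1) / [19.1 × (0.404 × 5.01 − 0.0996) − 1] = 179.1 / 35.76 = 5.008 mg/L.
Correct the yield for decay: Y_obs = Y/(1 + k_d θ_c) = 0.404 / (1 + 0.0996 × 19.1) = 0.404 / 2.902 = 0.1392.
ΔS = 705 − 5.01 = 700.0 mg/L, so the substrate removal rate is 2380 × 700.0/1000 = 1666 kg bCOD/d.
Net biomass production P_X = Y_obs × Q·(S₀ − S) = 0.1392 × 1666 = 231.9 kg VSS/d.

P_X ≈ 232 kg VSS/d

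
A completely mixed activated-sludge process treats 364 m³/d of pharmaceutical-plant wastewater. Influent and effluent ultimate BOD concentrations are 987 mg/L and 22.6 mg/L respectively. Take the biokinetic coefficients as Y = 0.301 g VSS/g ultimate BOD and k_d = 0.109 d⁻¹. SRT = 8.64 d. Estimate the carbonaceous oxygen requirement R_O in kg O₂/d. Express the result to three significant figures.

R_O ≈ 274 kg O₂/d

Correct the yield for decay: Y_obs = Y/(1 + k_d θ_c) = 0.301 / (1 + 0.109 × 8.64) = 0.301 / 1.942 = 0.1550.
Mass of ultimate BOD removed per day: Q(S₀ − S) = 364 × 964.4 g/m³ = 351.0 kg/d.
Net sludge production P_X = 0.1550 × 351.0 = 54.42 kg VSS/d.
R_O = Q·ΔS − 1.42 P_X = 351.0 − 77.27 = 273.8 kg O₂/d.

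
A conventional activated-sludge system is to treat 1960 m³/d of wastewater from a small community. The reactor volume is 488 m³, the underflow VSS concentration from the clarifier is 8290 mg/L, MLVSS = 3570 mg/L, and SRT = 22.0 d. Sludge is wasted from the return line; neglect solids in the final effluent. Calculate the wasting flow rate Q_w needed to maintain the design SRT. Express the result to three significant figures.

Q_w ≈ 9.55 m³/d

Q_w = (V·X)/(θ_c X_r) = 488.0 × 3570 / (22.0 × 8290) = 9.552 m³/d.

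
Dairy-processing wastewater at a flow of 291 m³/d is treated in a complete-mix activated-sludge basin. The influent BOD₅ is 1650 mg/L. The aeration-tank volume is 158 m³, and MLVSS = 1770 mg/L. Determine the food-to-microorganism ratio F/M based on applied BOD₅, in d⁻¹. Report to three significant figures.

F/M ≈ 1.72 d⁻¹

F/M = Q·S₀ / (V·X) = 291 × 1650 / (158.0 × 1770) = 1.717 g BOD₅·(g VSS·d)⁻¹.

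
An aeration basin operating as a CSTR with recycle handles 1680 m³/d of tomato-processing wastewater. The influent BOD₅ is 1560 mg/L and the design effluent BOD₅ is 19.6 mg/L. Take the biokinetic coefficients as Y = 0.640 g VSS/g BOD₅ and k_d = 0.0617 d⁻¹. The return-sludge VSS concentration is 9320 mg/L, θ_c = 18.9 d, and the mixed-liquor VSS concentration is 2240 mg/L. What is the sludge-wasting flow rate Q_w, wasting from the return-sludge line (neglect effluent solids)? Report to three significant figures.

Q_w ≈ 82.0 m³/d

From the SRT design equation V = Y Q (S₀−S) θ_c / [X (1 + k_d θ_c)] = 0.640 × 1680 × (1560 − 19.6) × 18.9 / [2240 × (1 + 0.0617 × 18.9)] = 3.13×10^7 / 4852 = 6451 m³.
Q_w = (V·X)/(θ_c X_r) = 6451 × 2240 / (18.9 × 9320) = 82.04 m³/d.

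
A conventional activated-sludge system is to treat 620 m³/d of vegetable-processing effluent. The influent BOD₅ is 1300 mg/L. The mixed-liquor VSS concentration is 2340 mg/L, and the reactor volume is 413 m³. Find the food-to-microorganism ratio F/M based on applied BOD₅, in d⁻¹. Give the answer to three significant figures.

F/M = applied load / biomass = Q·S₀/(V·X) = 620 × 1300 / (413.0 × 2340) = 0.8340 d⁻¹.

F/M ≈ 0.834 d⁻¹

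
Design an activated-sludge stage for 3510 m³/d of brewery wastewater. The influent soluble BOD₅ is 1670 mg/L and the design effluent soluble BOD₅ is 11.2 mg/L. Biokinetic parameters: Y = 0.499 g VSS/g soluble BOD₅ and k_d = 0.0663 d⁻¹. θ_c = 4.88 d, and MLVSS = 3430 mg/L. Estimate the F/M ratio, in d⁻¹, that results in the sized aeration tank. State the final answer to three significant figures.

F/M ≈ 0.547 d⁻¹

Steady-state biomass mass balance: V·X·(1 + k_d·θ_c) = Y·Q·(S₀ − S)·θ_c, so V = 0.499 × 3510 × (1670 − 11.2) × 4.88 / [3430 × (1 + 0.0663 × 4.88)] = 1.42×10^7 / 4540 = 3123 m³.
Food-to-microorganism ratio F/M = Q S₀ / (V X) = 3510 × 1670 / (3123 × 3430) = 0.5472 d⁻¹.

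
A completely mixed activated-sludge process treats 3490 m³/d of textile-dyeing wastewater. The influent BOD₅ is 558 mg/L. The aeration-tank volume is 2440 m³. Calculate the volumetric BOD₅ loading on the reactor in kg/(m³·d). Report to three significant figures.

Applied BOD₅ load per unit volume = Q·S₀/V = (3490 × 558/1000)/2440 = 0.7981 kg BOD₅·m⁻³·d⁻¹.

L_v ≈ 0.798 kg BOD₅/(m³·d)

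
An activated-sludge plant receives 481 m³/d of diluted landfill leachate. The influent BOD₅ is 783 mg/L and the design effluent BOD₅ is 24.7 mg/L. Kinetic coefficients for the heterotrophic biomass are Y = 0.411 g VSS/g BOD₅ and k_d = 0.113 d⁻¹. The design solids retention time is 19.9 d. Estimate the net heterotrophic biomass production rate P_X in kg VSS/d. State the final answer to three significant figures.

P_X ≈ 46.1 kg VSS/d

Y_obs = Y / (1 + k_d θ_c) = 0.411 / (1 + 0.113 × 19.9) = 0.411 / 3.249 = 0.1265.
Mass of BOD₅ removed per day: Q(S₀ − S) = 481 × 758.3 g/m³ = 364.7 kg/d.
So the net sludge growth is P_X = 0.1265 × 364.7 = 46.14 kg VSS/d.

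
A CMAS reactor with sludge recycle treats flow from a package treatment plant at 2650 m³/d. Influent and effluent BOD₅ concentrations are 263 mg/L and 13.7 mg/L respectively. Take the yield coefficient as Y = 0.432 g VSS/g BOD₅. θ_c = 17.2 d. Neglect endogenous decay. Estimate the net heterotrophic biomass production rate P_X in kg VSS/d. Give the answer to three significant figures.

Since k_d ≈ 0, Y_obs = Y = 0.432 g VSS/g BOD₅.
Substrate removed = Q·(S₀ − S) = 2650 m³/d × (263 − 13.7) g/m³ = 6.61×10^5 g/d = 660.6 kg/d.
P_X = Y_obs · Q(S₀ − S) = 0.4320 × 660.6 = 285.4 kg VSS/d.

P_X ≈ 285 kg VSS/d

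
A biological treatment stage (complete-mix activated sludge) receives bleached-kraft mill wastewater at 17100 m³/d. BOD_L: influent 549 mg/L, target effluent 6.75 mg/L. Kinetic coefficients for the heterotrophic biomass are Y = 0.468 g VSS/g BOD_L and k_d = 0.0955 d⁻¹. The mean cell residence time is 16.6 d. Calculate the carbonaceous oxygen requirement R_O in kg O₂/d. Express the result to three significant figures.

R_O ≈ 6890 kg O₂/d

Correct the yield for decay: Y_obs = Y/(1 + k_d θ_c) = 0.468 / (1 + 0.0955 × 16.6) = 0.468 / 2.585 = 0.1810.
Q·(S₀ − S) = 17100 × (549 − 6.75) × 10⁻³ = 9272 kg/d removed.
Biomass synthesised: P_X = Y_obs × 9272 = 1679 kg VSS/d.
R_O = Q·ΔS − 1.42 P_X = 9272 − 2384 = 6889 kg O₂/d.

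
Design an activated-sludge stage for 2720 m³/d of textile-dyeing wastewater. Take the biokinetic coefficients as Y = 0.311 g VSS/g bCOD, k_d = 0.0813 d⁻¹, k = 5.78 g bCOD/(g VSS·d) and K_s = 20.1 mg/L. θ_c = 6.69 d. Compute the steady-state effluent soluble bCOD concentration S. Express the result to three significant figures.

S ≈ 2.96 mg/L

Effluent substrate depends only on kinetics and SRT: S = K_s(1 + k_d θ_c) / [θ_c(Yk − k_d) − 1] = 20.1 × (1 + 0.0813 × 6.69) / [6.69 × (0.311 × 5.78 − 0.0813) − 1] = 31.03 / 10.48 = 2.961 mg/L.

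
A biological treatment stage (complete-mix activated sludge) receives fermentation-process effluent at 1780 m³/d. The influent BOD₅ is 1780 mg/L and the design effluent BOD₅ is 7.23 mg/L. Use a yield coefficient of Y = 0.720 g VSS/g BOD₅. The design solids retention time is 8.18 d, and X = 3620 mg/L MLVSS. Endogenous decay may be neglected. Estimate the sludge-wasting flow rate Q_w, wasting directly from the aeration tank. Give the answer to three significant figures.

With k_d = 0 the design equation reduces to V = Y Q (S₀−S) θ_c / X = 0.720 × 1780 × (1780 − 7.23) × 8.18 / 3620 = 5134 m³.
Wasting from the aeration tank: Q_w = V / θ_c = 5134 / 8.18 = 627.6 m³/d.

Q_w ≈ 628 m³/d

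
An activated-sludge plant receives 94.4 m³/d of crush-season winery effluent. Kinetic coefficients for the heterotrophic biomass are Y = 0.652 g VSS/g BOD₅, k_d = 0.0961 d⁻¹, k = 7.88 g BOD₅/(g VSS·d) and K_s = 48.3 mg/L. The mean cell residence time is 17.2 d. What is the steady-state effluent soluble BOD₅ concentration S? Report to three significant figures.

S ≈ 1.49 mg/L

For a completely mixed reactor with recycle the Lawrence–McCarty relation gives S = K_s·(1 + k_d·θ_c) / [θ_c·(Y·k − k_d) − 1] = 48.3 × (1 + 0.0961 × 17.2) / [17.2 × (0.652 × 7.88 − 0.0961) − 1] = 128.1 / 85.72 = 1.495 mg/L.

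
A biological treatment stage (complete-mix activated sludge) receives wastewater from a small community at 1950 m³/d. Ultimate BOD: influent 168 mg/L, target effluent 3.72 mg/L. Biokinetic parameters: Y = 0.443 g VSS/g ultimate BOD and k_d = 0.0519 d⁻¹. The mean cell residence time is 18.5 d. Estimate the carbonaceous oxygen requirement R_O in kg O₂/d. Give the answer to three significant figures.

Observed yield with endogenous decay: Y_obs = Y / (1 + k_d·θ_c) = 0.443 / (1 + 0.0519 × 18.5) = 0.443 / 1.960 = 0.2260 g VSS/g ultimate BOD.
Substrate removed = Q·(S₀ − S) = 1950 m³/d × (168 − 3.72) g/m³ = 3.2×10^5 g/d = 320.3 kg/d.
Net sludge production P_X = 0.2260 × 320.3 = 72.40 kg VSS/d.
R_O = Q·ΔS − 1.42 P_X = 320.3 − 102.8 = 217.5 kg O₂/d.

R_O ≈ 218 kg O₂/d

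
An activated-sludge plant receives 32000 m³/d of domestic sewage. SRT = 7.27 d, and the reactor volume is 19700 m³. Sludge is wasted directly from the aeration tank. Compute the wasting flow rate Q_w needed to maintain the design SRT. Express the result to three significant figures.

For wasting at MLVSS concentration, Q_w = V/θ_c = 19700/7.27 = 2710 m³/d.

Q_w ≈ 2710 m³/d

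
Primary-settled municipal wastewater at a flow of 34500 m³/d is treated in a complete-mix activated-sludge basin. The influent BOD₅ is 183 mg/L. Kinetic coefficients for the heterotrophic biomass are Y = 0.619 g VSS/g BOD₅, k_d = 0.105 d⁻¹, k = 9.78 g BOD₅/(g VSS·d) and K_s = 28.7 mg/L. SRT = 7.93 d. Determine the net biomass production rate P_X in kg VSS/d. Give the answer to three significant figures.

P_X ≈ 2120 kg VSS/d

For a completely mixed reactor with recycle the Lawrence–McCarty relation gives S = K_s·(1 + k_d·θ_c) / [θ_c·(Y·k − k_d) − 1] = 28.7 × (1 + 0.105 × 7.93) / [7.93 × (0.619 × 9.78 − 0.105) − 1] = 52.60 / 46.17 = 1.139 mg/L.
Correct the yield for decay: Y_obs = Y/(1 + k_d θ_c) = 0.619 / (1 + 0.105 × 7.93) = 0.619 / 1.833 = 0.3378.
Q·(S₀ − S) = 34500 × (183 − 1.14) × 10⁻³ = 6274 kg/d removed.
P_X = Y_obs · Q(S₀ − S) = 0.3378 × 6274 = 2119 kg VSS/d.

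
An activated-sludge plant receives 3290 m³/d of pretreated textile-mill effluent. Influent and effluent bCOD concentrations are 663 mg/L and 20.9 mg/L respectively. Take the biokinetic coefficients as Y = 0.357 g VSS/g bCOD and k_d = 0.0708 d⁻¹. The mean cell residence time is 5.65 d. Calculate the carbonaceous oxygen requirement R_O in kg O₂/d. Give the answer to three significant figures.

Correct the yield for decay: Y_obs = Y/(1 + k_d θ_c) = 0.357 / (1 + 0.0708 × 5.65) = 0.357 / 1.400 = 0.2550.
Q·(S₀ − S) = 3290 × (663 − 20.9) × 10⁻³ = 2113 kg/d removed.
Biomass synthesised: P_X = Y_obs × 2113 = 538.7 kg VSS/d.
R_O = Q·(S₀ − S) − 1.42·P_X = 2113 − 1.42 × 538.7 = 1348 kg O₂/d.

R_O ≈ 1350 kg O₂/d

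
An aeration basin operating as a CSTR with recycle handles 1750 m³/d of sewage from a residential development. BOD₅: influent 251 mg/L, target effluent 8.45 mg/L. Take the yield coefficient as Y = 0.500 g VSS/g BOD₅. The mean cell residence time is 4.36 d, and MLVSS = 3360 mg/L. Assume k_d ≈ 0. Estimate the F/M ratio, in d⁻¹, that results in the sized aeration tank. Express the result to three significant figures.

F/M ≈ 0.475 d⁻¹

With k_d = 0 the design equation reduces to V = Y Q (S₀−S) θ_c / X = 0.500 × 1750 × (251 − 8.45) × 4.36 / 3360 = 275.4 m³.
F/M = applied load / biomass = Q·S₀/(V·X) = 1750 × 251 / (275.4 × 3360) = 0.4747 d⁻¹.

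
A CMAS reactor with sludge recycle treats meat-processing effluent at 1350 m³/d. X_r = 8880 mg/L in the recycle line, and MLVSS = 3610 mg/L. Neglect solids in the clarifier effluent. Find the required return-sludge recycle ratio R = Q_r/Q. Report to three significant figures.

Solids balance on the clarifier gives (1+R)X = R·X_r, so R = X/(X_r − X) = 3610 / (8880 − 3610) = 0.6850.

R ≈ 0.685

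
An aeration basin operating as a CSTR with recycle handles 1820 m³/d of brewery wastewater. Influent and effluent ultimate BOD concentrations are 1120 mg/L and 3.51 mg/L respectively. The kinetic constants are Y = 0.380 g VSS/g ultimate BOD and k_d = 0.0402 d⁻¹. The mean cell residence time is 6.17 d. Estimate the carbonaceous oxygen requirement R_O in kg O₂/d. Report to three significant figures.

R_O ≈ 1150 kg O₂/d

Observed yield with endogenous decay: Y_obs = Y / (1 + k_d·θ_c) = 0.380 / (1 + 0.0402 × 6.17) = 0.380 / 1.248 = 0.3045 g VSS/g ultimate BOD.
ΔS = 1120 − 3.51 = 1116 mg/L, so the substrate removal rate is 1820 × 1116/1000 = 2032 kg ultimate BOD/d.
Net sludge production P_X = 0.3045 × 2032 = 618.7 kg VSS/d.
Carbonaceous O₂ demand = substrate oxidised − cell-mass equivalent = 2032 − 1.42 × 618.7 = 1153 kg O₂/d.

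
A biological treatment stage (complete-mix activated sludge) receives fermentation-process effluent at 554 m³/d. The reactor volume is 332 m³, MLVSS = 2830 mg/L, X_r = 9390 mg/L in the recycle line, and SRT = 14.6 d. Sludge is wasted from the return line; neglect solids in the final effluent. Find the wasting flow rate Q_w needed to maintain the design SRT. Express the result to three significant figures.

Wasting from the return line (neglecting effluent solids): Q_w = V·X / (θ_c·X_r) = 332.0 × 2830 / (14.6 × 9390) = 6.853 m³/d.

Q_w ≈ 6.85 m³/d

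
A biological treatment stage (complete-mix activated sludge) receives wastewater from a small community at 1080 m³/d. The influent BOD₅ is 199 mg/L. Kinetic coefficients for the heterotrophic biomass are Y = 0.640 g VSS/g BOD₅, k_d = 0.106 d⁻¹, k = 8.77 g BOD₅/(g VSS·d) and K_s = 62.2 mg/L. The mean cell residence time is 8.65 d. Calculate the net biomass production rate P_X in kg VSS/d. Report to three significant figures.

P_X ≈ 70.8 kg VSS/d

For a completely mixed reactor with recycle the Lawrence–McCarty relation gives S = K_s·(1 + k_d·θ_c) / [θ_c·(Y·k − k_d) − 1] = 62.2 × (1 + 0.106 × 8.65) / [8.65 × (0.640 × 8.77 − 0.106) − 1] = 119.2 / 46.63 = 2.557 mg/L.
Observed yield with endogenous decay: Y_obs = Y / (1 + k_d·θ_c) = 0.640 / (1 + 0.106 × 8.65) = 0.640 / 1.917 = 0.3339 g VSS/g BOD₅.
ΔS = 199 − 2.56 = 196.4 mg/L, so the substrate removal rate is 1080 × 196.4/1000 = 212.2 kg BOD₅/d.
Biomass produced: P_X = Y_obs·Q·ΔS = 0.3339 × 212.2 ≈ 70.83 kg VSS/d.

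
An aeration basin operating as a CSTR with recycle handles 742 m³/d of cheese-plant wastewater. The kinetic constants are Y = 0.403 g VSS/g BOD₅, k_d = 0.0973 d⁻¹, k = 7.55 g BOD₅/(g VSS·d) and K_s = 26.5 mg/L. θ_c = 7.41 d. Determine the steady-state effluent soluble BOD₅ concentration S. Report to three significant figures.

From the Monod/SRT balance for a CMAS, S = K_s·(1+k_d θ_c)/[θ_c·(Y k − k_d) − 1] = 26.5 × (1 + 0.0973 × 7.41) / [7.41 × (0.403 × 7.55 − 0.0973) − 1] = 45.61 / 20.83 = 2.190 mg/L.

S ≈ 2.19 mg/L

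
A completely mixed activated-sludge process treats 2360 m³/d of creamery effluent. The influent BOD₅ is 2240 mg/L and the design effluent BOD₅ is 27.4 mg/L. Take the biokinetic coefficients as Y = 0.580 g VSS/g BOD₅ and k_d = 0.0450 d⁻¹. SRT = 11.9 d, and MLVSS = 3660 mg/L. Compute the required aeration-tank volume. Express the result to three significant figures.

V ≈ 6410 m³

Rearranging the biomass balance for a CMAS with decay, V = Y·Q·ΔS·θ_c / [X·(1+k_d θ_c)] = 0.580 × 2360 × (2240 − 27.4) × 11.9 / [3660 × (1 + 0.0450 × 11.9)] = 3.6×10^7 / 5620 = 6413 m³.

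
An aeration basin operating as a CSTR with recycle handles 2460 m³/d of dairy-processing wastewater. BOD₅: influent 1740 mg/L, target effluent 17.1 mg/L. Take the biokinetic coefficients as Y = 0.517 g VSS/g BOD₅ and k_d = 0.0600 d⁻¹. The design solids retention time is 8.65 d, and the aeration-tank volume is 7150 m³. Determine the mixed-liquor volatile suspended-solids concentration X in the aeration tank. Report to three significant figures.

X ≈ 1750 mg/L

From V·X·(1 + k_d·θ_c) = Y·Q·(S₀ − S)·θ_c: X = 0.517 × 2460 × (1740 − 17.1) × 8.65 / [7150 × (1 + 0.0600 × 8.65)] = 1745 mg/L.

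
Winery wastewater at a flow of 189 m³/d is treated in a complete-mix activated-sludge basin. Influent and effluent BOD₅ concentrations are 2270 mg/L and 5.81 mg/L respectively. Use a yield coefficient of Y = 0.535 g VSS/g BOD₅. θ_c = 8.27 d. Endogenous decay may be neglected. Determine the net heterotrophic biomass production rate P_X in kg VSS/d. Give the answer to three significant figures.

With endogenous decay neglected, the observed yield equals the true yield: Y_obs = Y = 0.535 g VSS/g BOD₅.
Mass of BOD₅ removed per day: Q(S₀ − S) = 189 × 2264 g/m³ = 427.9 kg/d.
So the net sludge growth is P_X = 0.5350 × 427.9 = 228.9 kg VSS/d.

P_X ≈ 229 kg VSS/d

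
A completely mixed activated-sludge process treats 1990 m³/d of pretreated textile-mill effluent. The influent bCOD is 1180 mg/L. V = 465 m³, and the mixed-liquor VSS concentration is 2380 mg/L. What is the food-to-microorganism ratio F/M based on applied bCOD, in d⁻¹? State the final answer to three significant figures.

F/M = Q·S₀ / (V·X) = 1990 × 1180 / (465.0 × 2380) = 2.122 g bCOD·(g VSS·d)⁻¹.

F/M ≈ 2.12 d⁻¹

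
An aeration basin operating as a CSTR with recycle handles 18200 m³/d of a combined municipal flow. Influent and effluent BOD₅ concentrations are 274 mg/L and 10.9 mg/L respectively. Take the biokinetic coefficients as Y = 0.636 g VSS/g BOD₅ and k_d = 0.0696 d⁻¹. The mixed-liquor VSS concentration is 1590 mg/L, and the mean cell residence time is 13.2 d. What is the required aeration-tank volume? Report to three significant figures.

From the SRT design equation V = Y Q (S₀−S) θ_c / [X (1 + k_d θ_c)] = 0.636 × 18200 × (274 − 10.9) × 13.2 / [1590 × (1 + 0.0696 × 13.2)] = 4.02×10^7 / 3051 = 13177 m³.

V ≈ 13200 m³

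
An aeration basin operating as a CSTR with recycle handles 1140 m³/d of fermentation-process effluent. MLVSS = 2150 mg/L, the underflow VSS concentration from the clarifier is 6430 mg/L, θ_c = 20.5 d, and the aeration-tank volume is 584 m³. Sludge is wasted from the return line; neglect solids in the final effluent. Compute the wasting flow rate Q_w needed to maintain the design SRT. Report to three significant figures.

θ_c = V·X/(Q_w·X_r) when wasting from the recycle, so Q_w = V·X/(θ_c·X_r) = 584.0 × 2150 / (20.5 × 6430) = 9.525 m³/d.

Q_w ≈ 9.53 m³/d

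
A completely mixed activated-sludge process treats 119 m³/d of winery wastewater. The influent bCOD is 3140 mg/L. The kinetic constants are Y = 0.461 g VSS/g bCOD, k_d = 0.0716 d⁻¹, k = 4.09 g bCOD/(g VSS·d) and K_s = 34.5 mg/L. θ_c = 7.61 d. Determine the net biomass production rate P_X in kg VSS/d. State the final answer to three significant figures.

P_X ≈ 111 kg VSS/d

Effluent substrate depends only on kinetics and SRT: S = K_s(1 + k_d θ_c) / [θ_c(Yk − k_d) − 1] = 34.5 × (1 + 0.0716 × 7.61) / [7.61 × (0.461 × 4.09 − 0.0716) − 1] = 53.30 / 12.80 = 4.163 mg/L.
Observed yield with endogenous decay: Y_obs = Y / (1 + k_d·θ_c) = 0.461 / (1 + 0.0716 × 7.61) = 0.461 / 1.545 = 0.2984 g VSS/g bCOD.
Mass of bCOD removed per day: Q(S₀ − S) = 119 × 3136 g/m³ = 373.2 kg/d.
P_X = Y_obs · Q(S₀ − S) = 0.2984 × 373.2 = 111.4 kg VSS/d.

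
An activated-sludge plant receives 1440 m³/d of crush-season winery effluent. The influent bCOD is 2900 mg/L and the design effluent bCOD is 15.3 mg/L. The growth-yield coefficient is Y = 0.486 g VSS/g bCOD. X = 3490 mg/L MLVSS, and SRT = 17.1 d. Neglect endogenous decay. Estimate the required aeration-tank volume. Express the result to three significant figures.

With k_d = 0 the design equation reduces to V = Y Q (S₀−S) θ_c / X = 0.486 × 1440 × (2900 − 15.3) × 17.1 / 3490 = 9892 m³.

V ≈ 9890 m³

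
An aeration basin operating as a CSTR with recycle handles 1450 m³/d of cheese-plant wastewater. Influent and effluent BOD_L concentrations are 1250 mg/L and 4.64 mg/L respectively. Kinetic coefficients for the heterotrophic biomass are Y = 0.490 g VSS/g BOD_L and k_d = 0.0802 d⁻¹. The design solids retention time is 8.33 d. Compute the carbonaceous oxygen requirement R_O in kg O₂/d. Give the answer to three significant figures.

R_O ≈ 1050 kg O₂/d

The observed yield is Y_obs = Y/(1 + k_d·θ_c) = 0.490 / (1 + 0.0802 × 8.33) = 0.490 / 1.668 = 0.2938 g VSS per g BOD_L removed.
ΔS = 1250 − 4.64 = 1245 mg/L, so the substrate removal rate is 1450 × 1245/1000 = 1806 kg BOD_L/d.
Biomass synthesised: P_X = Y_obs × 1806 = 530.5 kg VSS/d.
R_O = Q·ΔS − 1.42 P_X = 1806 − 753.2 = 1053 kg O₂/d.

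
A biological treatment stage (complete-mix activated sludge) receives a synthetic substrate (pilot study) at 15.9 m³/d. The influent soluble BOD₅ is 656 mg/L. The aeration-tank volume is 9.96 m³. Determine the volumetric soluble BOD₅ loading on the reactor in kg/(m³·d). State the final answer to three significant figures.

L_v ≈ 1.05 kg soluble BOD₅/(m³·d)

L_v = Q S₀ / V = 15.9 × 656 × 10⁻³ / 9.960 = 1.047 kg/(m³·d).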